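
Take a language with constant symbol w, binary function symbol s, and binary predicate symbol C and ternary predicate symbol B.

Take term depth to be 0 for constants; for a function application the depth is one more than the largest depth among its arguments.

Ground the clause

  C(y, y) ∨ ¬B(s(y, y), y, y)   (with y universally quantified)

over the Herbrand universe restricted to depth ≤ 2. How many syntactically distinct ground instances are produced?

Ground terms of depth ≤ 2:
  Let N_k count ground terms of depth at most k. Each non-constant term of depth ≤ k is some function symbol applied to depth-≤(k−1) arguments, giving N_k = 1 + N_{k-1}^2.
  N_0 = 1
  N_1 = 1 + 1^2 = 2
  N_2 = 1 + 2^2 = 5
So there are 5 ground terms available for substitution.
The clause has 1 distinct variable (y), which appears in the body. In the free term algebra distinct substitutions yield syntactically distinct ground instances.
Number of ground instances = 5.

5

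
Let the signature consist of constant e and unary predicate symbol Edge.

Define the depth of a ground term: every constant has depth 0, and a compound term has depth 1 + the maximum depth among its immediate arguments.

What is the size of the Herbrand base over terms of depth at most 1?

First count ground terms of depth ≤ 1.
With no function symbols every ground term is a constant, so there is exactly 1 ground term at every depth bound.
N_0 = 1
N_1 = 1
Explicitly: e.
So |H| = 1.
A ground atom is a predicate applied to a tuple of terms from H, so the count is the sum over predicates of |H|^arity:
  Edge: 1
Total ground atoms: 1.

1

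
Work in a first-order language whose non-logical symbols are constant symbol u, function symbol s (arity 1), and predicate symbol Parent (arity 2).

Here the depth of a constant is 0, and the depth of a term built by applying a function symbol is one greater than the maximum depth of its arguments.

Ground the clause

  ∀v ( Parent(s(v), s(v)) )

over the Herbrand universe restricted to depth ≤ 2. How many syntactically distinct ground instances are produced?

3

Ground terms of depth ≤ 2:
  Let N_k count ground terms of depth at most k. Each non-constant term of depth ≤ k is some function symbol applied to depth-≤(k−1) arguments, giving N_k = 1 + N_{k-1}.
  N_0 = 1
  N_1 = 1 + 1 = 2
  N_2 = 1 + 2 = 3
  Explicitly: u, s(u), s(s(u)).
So there are 3 ground terms available for substitution.
The variable v ranges independently over the available ground terms, and distinct assignments produce distinct instances.
Number of ground instances = 3.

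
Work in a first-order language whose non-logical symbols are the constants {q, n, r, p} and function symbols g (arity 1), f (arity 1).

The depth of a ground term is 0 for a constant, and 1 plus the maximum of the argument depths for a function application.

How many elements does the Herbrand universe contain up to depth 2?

28

Write N_k for the number of ground terms of depth ≤ k. A term of depth ≤ k is either a constant or a function symbol applied to arguments of depth ≤ k−1, so N_k = 4 + N_{k-1} + N_{k-1}.
N_0 = 4
N_1 = 4 + 4 + 4 = 12
N_2 = 4 + 12 + 12 = 28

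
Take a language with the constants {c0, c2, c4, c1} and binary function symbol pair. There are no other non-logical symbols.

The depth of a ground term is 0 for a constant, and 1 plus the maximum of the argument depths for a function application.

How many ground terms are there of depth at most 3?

163220

Count level by level. With function symbols pair/2, the terms of depth ≤ k are the 4 constants together with each function applied to depth-≤(k−1) tuples, so N_k = 4 + N_{k-1}^2.
N_0 = 4
N_1 = 4 + 4^2 = 20
N_2 = 4 + 20^2 = 404
N_3 = 4 + 404^2 = 163220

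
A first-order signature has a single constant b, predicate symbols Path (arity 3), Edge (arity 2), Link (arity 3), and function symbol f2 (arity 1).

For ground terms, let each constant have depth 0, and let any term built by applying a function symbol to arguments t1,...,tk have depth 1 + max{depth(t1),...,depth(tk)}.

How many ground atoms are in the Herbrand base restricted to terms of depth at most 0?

3

First count ground terms of depth ≤ 0.
Count level by level. With function symbols f2/1, the terms of depth ≤ k are the 1 constant together with each function applied to depth-≤(k−1) tuples, so N_k = 1 + N_{k-1}.
N_0 = 1
Explicitly: b.
So |H| = 1.
Ground atoms are formed by filling each argument slot of a predicate with a term from H, so an r-ary predicate gives |H|^r atoms:
  Path: 1^3 = 1;  Edge: 1^2 = 1;  Link: 1^3 = 1
Total ground atoms: 1 + 1 + 1 = 3.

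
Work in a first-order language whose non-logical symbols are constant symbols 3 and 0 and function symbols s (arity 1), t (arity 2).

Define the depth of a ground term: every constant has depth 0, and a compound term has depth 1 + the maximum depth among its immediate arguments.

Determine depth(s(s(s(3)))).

depth(s(3)) = 1 + depth(3) = 1 + 0 = 1
depth(s(s(3))) = 1 + depth(s(3)) = 1 + 1 = 2
depth(s(s(s(3)))) = 1 + depth(s(s(3))) = 1 + 2 = 3

3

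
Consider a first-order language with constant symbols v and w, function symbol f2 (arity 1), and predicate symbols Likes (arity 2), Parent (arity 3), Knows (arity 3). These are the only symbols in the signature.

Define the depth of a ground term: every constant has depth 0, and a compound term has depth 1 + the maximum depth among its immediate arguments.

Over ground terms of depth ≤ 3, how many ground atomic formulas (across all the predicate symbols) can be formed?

1088

First count ground terms of depth ≤ 3.
Let N_k = |{terms of depth ≤ k}|. Then N_0 = 2 and N_k = 2 + N_{k-1} for k ≥ 1 (one summand per function symbol, arity giving the exponent).
N_0 = 2
N_1 = 2 + 2 = 4
N_2 = 2 + 4 = 6
N_3 = 2 + 6 = 8
So |H| = 8.
Each predicate of arity r yields |H|^r ground atoms (one per choice of an r-tuple from H):
  Likes: 8^2 = 64;  Parent: 8^3 = 512;  Knows: 8^3 = 512
Total ground atoms: 64 + 512 + 512 = 1088.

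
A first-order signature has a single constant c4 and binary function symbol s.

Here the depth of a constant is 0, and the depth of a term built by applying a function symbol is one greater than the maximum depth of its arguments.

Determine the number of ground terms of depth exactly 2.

3

Let N_k count ground terms of depth at most k. Each non-constant term of depth ≤ k is some function symbol applied to depth-≤(k−1) arguments, giving N_k = 1 + N_{k-1}^2.
N_0 = 1
N_1 = 1 + 1^2 = 2
N_2 = 1 + 2^2 = 5
Terms of depth exactly 2: N_2 − N_1 = 5 − 2 = 3.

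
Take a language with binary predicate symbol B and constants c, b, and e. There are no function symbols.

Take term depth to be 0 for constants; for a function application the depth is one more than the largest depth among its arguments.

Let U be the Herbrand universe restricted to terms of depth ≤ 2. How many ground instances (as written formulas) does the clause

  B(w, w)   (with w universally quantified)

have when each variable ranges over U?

3

Ground terms of depth ≤ 2:
  With no function symbols every ground term is a constant, so there are exactly 3 ground terms at every depth bound.
  N_0 = 3
  N_1 = 3
  N_2 = 3
So there are 3 ground terms available for substitution.
The variable w ranges independently over the available ground terms, and distinct assignments produce distinct instances.
Number of ground instances = 3.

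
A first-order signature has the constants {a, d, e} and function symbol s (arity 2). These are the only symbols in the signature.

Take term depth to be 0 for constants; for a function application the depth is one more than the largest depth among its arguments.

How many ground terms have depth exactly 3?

21465

Let N_k count ground terms of depth at most k. Each non-constant term of depth ≤ k is some function symbol applied to depth-≤(k−1) arguments, giving N_k = 3 + N_{k-1}^2.
N_0 = 3
N_1 = 3 + 3^2 = 12
N_2 = 3 + 12^2 = 147
N_3 = 3 + 147^2 = 21612
Terms of depth exactly 3: N_3 − N_2 = 21612 − 147 = 21465.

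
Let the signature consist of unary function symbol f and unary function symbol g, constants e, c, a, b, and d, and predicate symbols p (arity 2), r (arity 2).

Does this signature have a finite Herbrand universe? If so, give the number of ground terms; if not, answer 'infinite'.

The signature has at least one function symbol (f, arity 1) and at least one constant (e).
Iterating f gives infinitely many distinct ground terms: e, f(e), f(f(e)), ...
So the Herbrand universe is infinite.

infinite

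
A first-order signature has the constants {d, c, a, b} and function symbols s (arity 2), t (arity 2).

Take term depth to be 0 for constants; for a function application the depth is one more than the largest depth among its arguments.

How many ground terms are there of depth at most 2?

Count level by level. With function symbols s/2, t/2, the terms of depth ≤ k are the 4 constants together with each function applied to depth-≤(k−1) tuples, so N_k = 4 + N_{k-1}^2 + N_{k-1}^2.
N_0 = 4
N_1 = 4 + 4^2 + 4^2 = 36
N_2 = 4 + 36^2 + 36^2 = 2596

2596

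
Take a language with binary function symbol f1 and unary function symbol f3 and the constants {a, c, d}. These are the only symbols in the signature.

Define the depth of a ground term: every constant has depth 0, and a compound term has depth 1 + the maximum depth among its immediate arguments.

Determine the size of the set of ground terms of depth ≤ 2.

243

If N_k denotes the number of depth-≤k ground terms, the 3 constants give N_0 = 3, and each function symbol of arity r contributes N_{k-1}^r new terms at level k: N_k = 3 + N_{k-1}^2 + N_{k-1}.
N_0 = 3
N_1 = 3 + 3^2 + 3 = 15
N_2 = 3 + 15^2 + 15 = 243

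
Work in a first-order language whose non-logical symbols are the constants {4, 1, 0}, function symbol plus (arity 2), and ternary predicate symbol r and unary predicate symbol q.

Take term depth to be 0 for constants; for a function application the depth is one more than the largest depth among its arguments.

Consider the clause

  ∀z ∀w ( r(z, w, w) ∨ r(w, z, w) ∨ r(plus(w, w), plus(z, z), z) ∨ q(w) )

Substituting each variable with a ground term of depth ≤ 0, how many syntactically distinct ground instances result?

9

Ground terms of depth ≤ 0:
  Let N_k count ground terms of depth at most k. Each non-constant term of depth ≤ k is some function symbol applied to depth-≤(k−1) arguments, giving N_k = 3 + N_{k-1}^2.
  N_0 = 3
So there are 3 ground terms available for substitution.
The clause has 2 distinct variables (z, w), each appearing in the body. In the free term algebra distinct substitutions yield syntactically distinct ground instances.
Number of ground instances = 3^2 = 9.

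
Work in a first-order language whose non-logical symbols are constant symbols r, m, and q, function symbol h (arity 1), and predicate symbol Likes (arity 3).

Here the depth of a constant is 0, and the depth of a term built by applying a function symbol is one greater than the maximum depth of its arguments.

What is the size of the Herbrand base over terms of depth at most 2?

729

First count ground terms of depth ≤ 2.
Let N_k count ground terms of depth at most k. Each non-constant term of depth ≤ k is some function symbol applied to depth-≤(k−1) arguments, giving N_k = 3 + N_{k-1}.
N_0 = 3
N_1 = 3 + 3 = 6
N_2 = 3 + 6 = 9
Explicitly: r, m, q, h(r), h(m), h(q), h(h(r)), h(h(m)), h(h(q)).
So |H| = 9.
Ground atoms are formed by filling each argument slot of a predicate with a term from H, so an r-ary predicate gives |H|^r atoms:
  Likes: 9^3 = 729
Total ground atoms: 729.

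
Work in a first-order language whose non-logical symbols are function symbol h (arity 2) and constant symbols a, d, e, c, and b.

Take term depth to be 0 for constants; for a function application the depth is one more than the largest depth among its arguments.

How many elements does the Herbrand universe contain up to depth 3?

819030

Write N_k for the number of ground terms of depth ≤ k. A term of depth ≤ k is either a constant or a function symbol applied to arguments of depth ≤ k−1, so N_k = 5 + N_{k-1}^2.
N_0 = 5
N_1 = 5 + 5^2 = 30
N_2 = 5 + 30^2 = 905
N_3 = 5 + 905^2 = 819030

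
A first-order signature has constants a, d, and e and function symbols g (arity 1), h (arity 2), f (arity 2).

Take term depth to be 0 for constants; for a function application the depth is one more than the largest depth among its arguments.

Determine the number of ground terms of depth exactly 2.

If N_k denotes the number of depth-≤k ground terms, the 3 constants give N_0 = 3, and each function symbol of arity r contributes N_{k-1}^r new terms at level k: N_k = 3 + N_{k-1} + N_{k-1}^2 + N_{k-1}^2.
N_0 = 3
N_1 = 3 + 3 + 3^2 + 3^2 = 24
N_2 = 3 + 24 + 24^2 + 24^2 = 1179
Terms of depth exactly 2: N_2 − N_1 = 1179 − 24 = 1155.

1155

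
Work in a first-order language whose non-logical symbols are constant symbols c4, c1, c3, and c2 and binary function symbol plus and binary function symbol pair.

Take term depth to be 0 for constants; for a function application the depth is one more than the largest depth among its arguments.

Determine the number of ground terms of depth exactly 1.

32

Let N_k count ground terms of depth at most k. Each non-constant term of depth ≤ k is some function symbol applied to depth-≤(k−1) arguments, giving N_k = 4 + N_{k-1}^2 + N_{k-1}^2.
N_0 = 4
N_1 = 4 + 4^2 + 4^2 = 36
Terms of depth exactly 1: N_1 − N_0 = 36 − 4 = 32.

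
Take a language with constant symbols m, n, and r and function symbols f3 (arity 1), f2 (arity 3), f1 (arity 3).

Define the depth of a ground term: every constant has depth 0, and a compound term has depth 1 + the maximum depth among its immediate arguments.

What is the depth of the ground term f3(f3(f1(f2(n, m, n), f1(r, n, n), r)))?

4

depth(f2(n, m, n)) = 1 + max(0, 0, 0) = 1
depth(f1(r, n, n)) = 1 + max(0, 0, 0) = 1
depth(f1(f2(n, m, n), f1(r, n, n), r)) = 1 + max(1, 1, 0) = 2
depth(f3(f1(f2(n, m, n), f1(r, n, n), r))) = 1 + depth(f1(f2(n, m, n), f1(r, n, n), r)) = 1 + 2 = 3
depth(f3(f3(f1(f2(n, m, n), f1(r, n, n), r)))) = 1 + depth(f3(f1(f2(n, m, n), f1(r, n, n), r))) = 1 + 3 = 4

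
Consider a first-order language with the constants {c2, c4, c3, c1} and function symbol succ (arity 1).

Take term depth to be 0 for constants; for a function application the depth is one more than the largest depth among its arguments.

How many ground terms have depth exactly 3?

Let N_k = |{terms of depth ≤ k}|. Then N_0 = 4 and N_k = 4 + N_{k-1} for k ≥ 1 (one summand per function symbol, arity giving the exponent).
N_0 = 4
N_1 = 4 + 4 = 8
N_2 = 4 + 8 = 12
N_3 = 4 + 12 = 16
Terms of depth exactly 3: N_3 − N_2 = 16 − 12 = 4.

4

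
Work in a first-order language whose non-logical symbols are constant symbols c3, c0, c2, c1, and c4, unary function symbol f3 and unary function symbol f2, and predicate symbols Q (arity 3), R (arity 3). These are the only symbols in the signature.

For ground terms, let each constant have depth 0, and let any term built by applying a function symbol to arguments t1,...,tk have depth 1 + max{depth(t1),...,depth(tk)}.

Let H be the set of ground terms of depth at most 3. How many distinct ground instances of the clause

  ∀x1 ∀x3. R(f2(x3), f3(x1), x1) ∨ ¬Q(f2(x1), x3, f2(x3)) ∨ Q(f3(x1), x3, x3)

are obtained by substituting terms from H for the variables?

Ground terms of depth ≤ 3:
  Let N_k count ground terms of depth at most k. Each non-constant term of depth ≤ k is some function symbol applied to depth-≤(k−1) arguments, giving N_k = 5 + N_{k-1} + N_{k-1}.
  N_0 = 5
  N_1 = 5 + 5 + 5 = 15
  N_2 = 5 + 15 + 15 = 35
  N_3 = 5 + 35 + 35 = 75
So there are 75 ground terms available for substitution.
There are 2 variables to instantiate (x1, x3), each occurring in at least one literal, so different choices give different ground instances.
Number of ground instances = 75^2 = 5625.

5625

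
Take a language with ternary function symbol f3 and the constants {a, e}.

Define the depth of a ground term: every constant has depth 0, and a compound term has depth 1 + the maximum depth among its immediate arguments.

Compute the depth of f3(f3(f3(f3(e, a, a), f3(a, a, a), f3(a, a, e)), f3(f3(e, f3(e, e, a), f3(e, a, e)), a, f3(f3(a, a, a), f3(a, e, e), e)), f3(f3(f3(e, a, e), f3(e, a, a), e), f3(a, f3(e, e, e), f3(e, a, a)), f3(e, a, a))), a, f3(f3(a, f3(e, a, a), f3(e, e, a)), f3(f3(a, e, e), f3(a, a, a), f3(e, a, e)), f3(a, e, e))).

depth(f3(e, a, a)) = 1 + max(0, 0, 0) = 1
depth(f3(a, a, a)) = 1 + max(0, 0, 0) = 1
depth(f3(a, a, e)) = 1 + max(0, 0, 0) = 1
depth(f3(f3(e, a, a), f3(a, a, a), f3(a, a, e))) = 1 + max(1, 1, 1) = 2
depth(f3(e, e, a)) = 1 + max(0, 0, 0) = 1
depth(f3(e, a, e)) = 1 + max(0, 0, 0) = 1
depth(f3(e, f3(e, e, a), f3(e, a, e))) = 1 + max(0, 1, 1) = 2
depth(f3(a, e, e)) = 1 + max(0, 0, 0) = 1
depth(f3(f3(a, a, a), f3(a, e, e), e)) = 1 + max(1, 1, 0) = 2
depth(f3(f3(e, f3(e, e, a), f3(e, a, e)), a, f3(f3(a, a, a), f3(a, e, e), e))) = 1 + max(2, 0, 2) = 3
depth(f3(f3(e, a, e), f3(e, a, a), e)) = 1 + max(1, 1, 0) = 2
depth(f3(e, e, e)) = 1 + max(0, 0, 0) = 1
depth(f3(a, f3(e, e, e), f3(e, a, a))) = 1 + max(0, 1, 1) = 2
depth(f3(f3(f3(e, a, e), f3(e, a, a), e), f3(a, f3(e, e, e), f3(e, a, a)), f3(e, a, a))) = 1 + max(2, 2, 1) = 3
depth(f3(f3(f3(e, a, a), f3(a, a, a), f3(a, a, e)), f3(f3(e, f3(e, e, a), f3(e, a, e)), a, f3(f3(a, a, a), f3(a, e, e), e)), f3(f3(f3(e, a, e), f3(e, a, a), e), f3(a, f3(e, e, e), f3(e, a, a)), f3(e, a, a)))) = 1 + max(2, 3, 3) = 4
depth(f3(a, f3(e, a, a), f3(e, e, a))) = 1 + max(0, 1, 1) = 2
depth(f3(f3(a, e, e), f3(a, a, a), f3(e, a, e))) = 1 + max(1, 1, 1) = 2
depth(f3(f3(a, f3(e, a, a), f3(e, e, a)), f3(f3(a, e, e), f3(a, a, a), f3(e, a, e)), f3(a, e, e))) = 1 + max(2, 2, 1) = 3
depth(f3(f3(f3(f3(e, a, a), f3(a, a, a), f3(a, a, e)), f3(f3(e, f3(e, e, a), f3(e, a, e)), a, f3(f3(a, a, a), f3(a, e, e), e)), f3(f3(f3(e, a, e), f3(e, a, a), e), f3(a, f3(e, e, e), f3(e, a, a)), f3(e, a, a))), a, f3(f3(a, f3(e, a, a), f3(e, e, a)), f3(f3(a, e, e), f3(a, a, a), f3(e, a, e)), f3(a, e, e)))) = 1 + max(4, 0, 3) = 5

5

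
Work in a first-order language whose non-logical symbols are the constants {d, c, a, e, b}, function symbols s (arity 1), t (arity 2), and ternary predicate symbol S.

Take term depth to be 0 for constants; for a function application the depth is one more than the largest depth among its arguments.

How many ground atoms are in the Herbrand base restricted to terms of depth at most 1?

First count ground terms of depth ≤ 1.
Let N_k count ground terms of depth at most k. Each non-constant term of depth ≤ k is some function symbol applied to depth-≤(k−1) arguments, giving N_k = 5 + N_{k-1} + N_{k-1}^2.
N_0 = 5
N_1 = 5 + 5 + 5^2 = 35
So |H| = 35.
For each predicate symbol, the number of ground atoms is |H| raised to its arity; summing:
  S: 35^3 = 42875
Total ground atoms: 42875.

42875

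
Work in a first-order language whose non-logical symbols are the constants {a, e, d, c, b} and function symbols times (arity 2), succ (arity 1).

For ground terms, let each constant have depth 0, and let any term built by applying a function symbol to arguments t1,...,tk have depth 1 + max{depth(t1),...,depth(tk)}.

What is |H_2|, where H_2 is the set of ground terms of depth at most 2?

1265

If N_k denotes the number of depth-≤k ground terms, the 5 constants give N_0 = 5, and each function symbol of arity r contributes N_{k-1}^r new terms at level k: N_k = 5 + N_{k-1}^2 + N_{k-1}.
N_0 = 5
N_1 = 5 + 5^2 + 5 = 35
N_2 = 5 + 35^2 + 35 = 1265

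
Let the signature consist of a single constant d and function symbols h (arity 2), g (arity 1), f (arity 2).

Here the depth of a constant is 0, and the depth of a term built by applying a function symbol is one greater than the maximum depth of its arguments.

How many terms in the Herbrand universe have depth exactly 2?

33

Let N_k = |{terms of depth ≤ k}|. Then N_0 = 1 and N_k = 1 + N_{k-1}^2 + N_{k-1} + N_{k-1}^2 for k ≥ 1 (one summand per function symbol, arity giving the exponent).
N_0 = 1
N_1 = 1 + 1^2 + 1 + 1^2 = 4
N_2 = 1 + 4^2 + 4 + 4^2 = 37
Terms of depth exactly 2: N_2 − N_1 = 37 − 4 = 33.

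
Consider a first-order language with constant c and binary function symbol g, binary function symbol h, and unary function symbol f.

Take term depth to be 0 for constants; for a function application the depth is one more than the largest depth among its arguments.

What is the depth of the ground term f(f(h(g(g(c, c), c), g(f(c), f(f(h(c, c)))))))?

depth(g(c, c)) = 1 + max(0, 0) = 1
depth(g(g(c, c), c)) = 1 + max(1, 0) = 2
depth(f(c)) = 1 + depth(c) = 1 + 0 = 1
depth(h(c, c)) = 1 + max(0, 0) = 1
depth(f(h(c, c))) = 1 + depth(h(c, c)) = 1 + 1 = 2
depth(f(f(h(c, c)))) = 1 + depth(f(h(c, c))) = 1 + 2 = 3
depth(g(f(c), f(f(h(c, c))))) = 1 + max(1, 3) = 4
depth(h(g(g(c, c), c), g(f(c), f(f(h(c, c)))))) = 1 + max(2, 4) = 5
depth(f(h(g(g(c, c), c), g(f(c), f(f(h(c, c))))))) = 1 + depth(h(g(g(c, c), c), g(f(c), f(f(h(c, c)))))) = 1 + 5 = 6
depth(f(f(h(g(g(c, c), c), g(f(c), f(f(h(c, c)))))))) = 1 + depth(f(h(g(g(c, c), c), g(f(c), f(f(h(c, c))))))) = 1 + 6 = 7

7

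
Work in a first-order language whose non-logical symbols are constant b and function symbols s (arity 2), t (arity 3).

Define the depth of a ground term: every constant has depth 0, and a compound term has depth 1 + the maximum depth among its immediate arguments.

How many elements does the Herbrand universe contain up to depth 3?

Count level by level. With function symbols s/2, t/3, the terms of depth ≤ k are the 1 constant together with each function applied to depth-≤(k−1) tuples, so N_k = 1 + N_{k-1}^2 + N_{k-1}^3.
N_0 = 1
N_1 = 1 + 1^2 + 1^3 = 3
N_2 = 1 + 3^2 + 3^3 = 37
N_3 = 1 + 37^2 + 37^3 = 52023

52023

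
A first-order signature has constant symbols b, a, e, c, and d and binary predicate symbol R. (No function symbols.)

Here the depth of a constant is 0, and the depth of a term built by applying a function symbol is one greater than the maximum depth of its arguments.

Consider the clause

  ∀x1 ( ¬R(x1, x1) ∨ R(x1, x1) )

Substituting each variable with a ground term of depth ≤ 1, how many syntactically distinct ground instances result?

5

Ground terms of depth ≤ 1:
  With no function symbols every ground term is a constant, so there are exactly 5 ground terms at every depth bound.
  N_0 = 5
  N_1 = 5
So there are 5 ground terms available for substitution.
The clause has 1 distinct variable (x1), which appears in the body. In the free term algebra distinct substitutions yield syntactically distinct ground instances.
Number of ground instances = 5.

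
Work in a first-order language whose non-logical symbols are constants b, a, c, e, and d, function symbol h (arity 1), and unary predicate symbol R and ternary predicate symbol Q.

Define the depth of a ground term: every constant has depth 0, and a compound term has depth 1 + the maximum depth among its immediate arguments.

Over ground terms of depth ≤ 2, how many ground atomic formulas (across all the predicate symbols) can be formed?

3390

First count ground terms of depth ≤ 2.
If N_k denotes the number of depth-≤k ground terms, the 5 constants give N_0 = 5, and each function symbol of arity r contributes N_{k-1}^r new terms at level k: N_k = 5 + N_{k-1}.
N_0 = 5
N_1 = 5 + 5 = 10
N_2 = 5 + 10 = 15
So |H| = 15.
For each predicate symbol, the number of ground atoms is |H| raised to its arity; summing:
  R: 15;  Q: 15^3 = 3375
Total ground atoms: 15 + 3375 = 3390.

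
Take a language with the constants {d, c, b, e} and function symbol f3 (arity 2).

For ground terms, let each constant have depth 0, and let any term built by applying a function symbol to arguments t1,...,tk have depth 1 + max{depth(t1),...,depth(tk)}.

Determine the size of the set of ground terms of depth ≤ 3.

163220

If N_k denotes the number of depth-≤k ground terms, the 4 constants give N_0 = 4, and each function symbol of arity r contributes N_{k-1}^r new terms at level k: N_k = 4 + N_{k-1}^2.
N_0 = 4
N_1 = 4 + 4^2 = 20
N_2 = 4 + 20^2 = 404
N_3 = 4 + 404^2 = 163220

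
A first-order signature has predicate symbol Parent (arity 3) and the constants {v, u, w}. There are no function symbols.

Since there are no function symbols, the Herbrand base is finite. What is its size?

With no function symbols, the Herbrand universe is just the 3 constants.
Ground atoms per predicate: Parent: 3^3 = 27.
Herbrand base size = 27 = 27.

27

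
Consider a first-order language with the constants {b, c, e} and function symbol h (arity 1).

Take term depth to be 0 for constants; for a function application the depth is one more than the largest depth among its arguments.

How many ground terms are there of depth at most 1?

Let N_k = |{terms of depth ≤ k}|. Then N_0 = 3 and N_k = 3 + N_{k-1} for k ≥ 1 (one summand per function symbol, arity giving the exponent).
N_0 = 3
N_1 = 3 + 3 = 6

6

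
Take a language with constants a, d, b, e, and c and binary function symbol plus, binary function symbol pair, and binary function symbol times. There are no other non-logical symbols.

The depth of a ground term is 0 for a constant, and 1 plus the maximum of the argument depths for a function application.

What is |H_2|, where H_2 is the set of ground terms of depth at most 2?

Count level by level. With function symbols plus/2, pair/2, times/2, the terms of depth ≤ k are the 5 constants together with each function applied to depth-≤(k−1) tuples, so N_k = 5 + N_{k-1}^2 + N_{k-1}^2 + N_{k-1}^2.
N_0 = 5
N_1 = 5 + 5^2 + 5^2 + 5^2 = 80
N_2 = 5 + 80^2 + 80^2 + 80^2 = 19205

19205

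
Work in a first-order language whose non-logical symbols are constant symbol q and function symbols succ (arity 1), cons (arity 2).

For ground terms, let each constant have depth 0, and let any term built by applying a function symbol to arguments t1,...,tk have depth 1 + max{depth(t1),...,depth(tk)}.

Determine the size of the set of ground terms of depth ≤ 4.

33673

Write N_k for the number of ground terms of depth ≤ k. A term of depth ≤ k is either a constant or a function symbol applied to arguments of depth ≤ k−1, so N_k = 1 + N_{k-1} + N_{k-1}^2.
N_0 = 1
N_1 = 1 + 1 + 1^2 = 3
N_2 = 1 + 3 + 3^2 = 13
N_3 = 1 + 13 + 13^2 = 183
N_4 = 1 + 183 + 183^2 = 33673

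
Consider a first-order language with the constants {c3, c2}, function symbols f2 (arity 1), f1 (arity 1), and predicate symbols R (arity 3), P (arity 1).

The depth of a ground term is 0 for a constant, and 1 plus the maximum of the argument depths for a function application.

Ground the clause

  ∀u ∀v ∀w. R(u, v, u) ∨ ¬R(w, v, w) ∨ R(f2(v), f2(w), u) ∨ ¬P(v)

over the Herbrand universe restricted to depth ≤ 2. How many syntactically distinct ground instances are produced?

Ground terms of depth ≤ 2:
  Let N_k count ground terms of depth at most k. Each non-constant term of depth ≤ k is some function symbol applied to depth-≤(k−1) arguments, giving N_k = 2 + N_{k-1} + N_{k-1}.
  N_0 = 2
  N_1 = 2 + 2 + 2 = 6
  N_2 = 2 + 6 + 6 = 14
So there are 14 ground terms available for substitution.
The body mentions every one of the 3 quantified variables; since ground terms form a free algebra, no two substitutions collapse to the same formula.
Number of ground instances = 14^3 = 2744.

2744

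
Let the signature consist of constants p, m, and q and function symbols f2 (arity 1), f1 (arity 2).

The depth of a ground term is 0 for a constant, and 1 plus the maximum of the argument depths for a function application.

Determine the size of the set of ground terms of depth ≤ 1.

Let N_k count ground terms of depth at most k. Each non-constant term of depth ≤ k is some function symbol applied to depth-≤(k−1) arguments, giving N_k = 3 + N_{k-1} + N_{k-1}^2.
N_0 = 3
N_1 = 3 + 3 + 3^2 = 15

15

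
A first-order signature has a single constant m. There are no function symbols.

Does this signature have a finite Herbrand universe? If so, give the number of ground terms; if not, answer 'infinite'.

There are no function symbols, so the only ground term is the single constant.
The Herbrand universe is {m}, finite with 1 element.

1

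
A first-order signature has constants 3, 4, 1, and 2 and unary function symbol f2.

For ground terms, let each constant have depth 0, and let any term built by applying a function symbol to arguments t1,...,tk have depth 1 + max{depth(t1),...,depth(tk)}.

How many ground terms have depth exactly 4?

4

Count level by level. With function symbols f2/1, the terms of depth ≤ k are the 4 constants together with each function applied to depth-≤(k−1) tuples, so N_k = 4 + N_{k-1}.
N_0 = 4
N_1 = 4 + 4 = 8
N_2 = 4 + 8 = 12
N_3 = 4 + 12 = 16
N_4 = 4 + 16 = 20
Terms of depth exactly 4: N_4 − N_3 = 20 − 16 = 4.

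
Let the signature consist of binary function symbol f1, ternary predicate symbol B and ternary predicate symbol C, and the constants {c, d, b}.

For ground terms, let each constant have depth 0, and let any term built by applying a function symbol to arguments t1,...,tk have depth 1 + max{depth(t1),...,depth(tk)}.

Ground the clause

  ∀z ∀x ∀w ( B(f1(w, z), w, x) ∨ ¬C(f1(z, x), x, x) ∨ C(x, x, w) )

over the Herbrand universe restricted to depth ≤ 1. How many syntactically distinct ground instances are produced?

Ground terms of depth ≤ 1:
  If N_k denotes the number of depth-≤k ground terms, the 3 constants give N_0 = 3, and each function symbol of arity r contributes N_{k-1}^r new terms at level k: N_k = 3 + N_{k-1}^2.
  N_0 = 3
  N_1 = 3 + 3^2 = 12
  Explicitly: c, d, b, f1(c, c), f1(c, d), f1(c, b), f1(d, c), f1(d, d), f1(d, b), f1(b, c), f1(b, d), f1(b, b).
So there are 12 ground terms available for substitution.
The body mentions every one of the 3 quantified variables; since ground terms form a free algebra, no two substitutions collapse to the same formula.
Number of ground instances = 12^3 = 1728.

1728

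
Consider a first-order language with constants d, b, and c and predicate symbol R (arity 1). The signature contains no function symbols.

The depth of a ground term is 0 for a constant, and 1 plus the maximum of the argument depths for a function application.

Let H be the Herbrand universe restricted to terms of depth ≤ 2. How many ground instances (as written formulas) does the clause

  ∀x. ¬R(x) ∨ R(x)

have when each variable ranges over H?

Ground terms of depth ≤ 2:
  With no function symbols every ground term is a constant, so there are exactly 3 ground terms at every depth bound.
  N_0 = 3
  N_1 = 3
  N_2 = 3
So there are 3 ground terms available for substitution.
The body mentions the single quantified variable x; since ground terms form a free algebra, no two substitutions collapse to the same formula.
Number of ground instances = 3.

3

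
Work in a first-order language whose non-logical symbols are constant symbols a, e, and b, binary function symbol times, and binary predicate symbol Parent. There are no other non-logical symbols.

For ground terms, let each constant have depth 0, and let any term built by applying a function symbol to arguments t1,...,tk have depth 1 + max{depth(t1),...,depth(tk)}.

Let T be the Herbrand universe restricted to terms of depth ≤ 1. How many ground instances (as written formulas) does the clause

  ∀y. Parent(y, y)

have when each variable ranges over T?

Ground terms of depth ≤ 1:
  Let N_k = |{terms of depth ≤ k}|. Then N_0 = 3 and N_k = 3 + N_{k-1}^2 for k ≥ 1 (one summand per function symbol, arity giving the exponent).
  N_0 = 3
  N_1 = 3 + 3^2 = 12
So there are 12 ground terms available for substitution.
The variable y ranges independently over the available ground terms, and distinct assignments produce distinct instances.
Number of ground instances = 12.

12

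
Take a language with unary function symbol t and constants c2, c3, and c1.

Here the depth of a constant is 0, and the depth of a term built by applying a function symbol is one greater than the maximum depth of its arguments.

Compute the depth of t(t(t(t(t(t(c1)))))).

6

depth(t(c1)) = 1 + depth(c1) = 1 + 0 = 1
depth(t(t(c1))) = 1 + depth(t(c1)) = 1 + 1 = 2
depth(t(t(t(c1)))) = 1 + depth(t(t(c1))) = 1 + 2 = 3
depth(t(t(t(t(c1))))) = 1 + depth(t(t(t(c1)))) = 1 + 3 = 4
depth(t(t(t(t(t(c1)))))) = 1 + depth(t(t(t(t(c1))))) = 1 + 4 = 5
depth(t(t(t(t(t(t(c1))))))) = 1 + depth(t(t(t(t(t(c1)))))) = 1 + 5 = 6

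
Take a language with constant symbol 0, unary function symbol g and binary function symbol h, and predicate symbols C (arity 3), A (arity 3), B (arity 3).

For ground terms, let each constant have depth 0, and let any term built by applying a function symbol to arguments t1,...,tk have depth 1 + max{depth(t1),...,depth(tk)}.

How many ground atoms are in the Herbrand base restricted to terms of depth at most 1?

81

First count ground terms of depth ≤ 1.
If N_k denotes the number of depth-≤k ground terms, the 1 constant gives N_0 = 1, and each function symbol of arity r contributes N_{k-1}^r new terms at level k: N_k = 1 + N_{k-1} + N_{k-1}^2.
N_0 = 1
N_1 = 1 + 1 + 1^2 = 3
So |H| = 3.
For each predicate symbol, the number of ground atoms is |H| raised to its arity; summing:
  C: 3^3 = 27;  A: 3^3 = 27;  B: 3^3 = 27
Total ground atoms: 27 + 27 + 27 = 81.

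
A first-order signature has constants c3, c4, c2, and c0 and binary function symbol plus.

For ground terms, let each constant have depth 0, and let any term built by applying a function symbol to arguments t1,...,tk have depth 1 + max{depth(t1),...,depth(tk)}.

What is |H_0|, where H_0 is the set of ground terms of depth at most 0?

4

Write N_k for the number of ground terms of depth ≤ k. A term of depth ≤ k is either a constant or a function symbol applied to arguments of depth ≤ k−1, so N_k = 4 + N_{k-1}^2.
N_0 = 4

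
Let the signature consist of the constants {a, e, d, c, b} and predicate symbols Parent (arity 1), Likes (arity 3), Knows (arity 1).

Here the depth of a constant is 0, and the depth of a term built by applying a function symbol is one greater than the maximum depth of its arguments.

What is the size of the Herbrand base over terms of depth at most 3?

135

First count ground terms of depth ≤ 3.
With no function symbols every ground term is a constant, so there are exactly 5 ground terms at every depth bound.
N_0 = 5
N_1 = 5
N_2 = 5
N_3 = 5
So |H| = 5.
A ground atom is a predicate applied to a tuple of terms from H, so the count is the sum over predicates of |H|^arity:
  Parent: 5;  Likes: 5^3 = 125;  Knows: 5
Total ground atoms: 5 + 125 + 5 = 135.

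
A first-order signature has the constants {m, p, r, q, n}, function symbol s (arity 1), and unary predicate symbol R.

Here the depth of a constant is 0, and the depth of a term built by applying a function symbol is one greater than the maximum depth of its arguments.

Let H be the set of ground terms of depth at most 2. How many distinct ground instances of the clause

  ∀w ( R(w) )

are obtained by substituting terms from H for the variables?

15

Ground terms of depth ≤ 2:
  Let N_k count ground terms of depth at most k. Each non-constant term of depth ≤ k is some function symbol applied to depth-≤(k−1) arguments, giving N_k = 5 + N_{k-1}.
  N_0 = 5
  N_1 = 5 + 5 = 10
  N_2 = 5 + 10 = 15
So there are 15 ground terms available for substitution.
The body mentions the single quantified variable w; since ground terms form a free algebra, no two substitutions collapse to the same formula.
Number of ground instances = 15.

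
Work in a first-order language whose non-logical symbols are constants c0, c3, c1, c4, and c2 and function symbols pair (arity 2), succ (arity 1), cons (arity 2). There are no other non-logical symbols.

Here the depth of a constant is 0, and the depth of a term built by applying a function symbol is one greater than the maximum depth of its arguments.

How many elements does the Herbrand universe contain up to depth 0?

5

Write N_k for the number of ground terms of depth ≤ k. A term of depth ≤ k is either a constant or a function symbol applied to arguments of depth ≤ k−1, so N_k = 5 + N_{k-1}^2 + N_{k-1} + N_{k-1}^2.
N_0 = 5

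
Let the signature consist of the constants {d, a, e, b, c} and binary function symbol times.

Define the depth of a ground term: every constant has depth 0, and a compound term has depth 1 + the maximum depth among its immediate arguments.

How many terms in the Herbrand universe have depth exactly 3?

Write N_k for the number of ground terms of depth ≤ k. A term of depth ≤ k is either a constant or a function symbol applied to arguments of depth ≤ k−1, so N_k = 5 + N_{k-1}^2.
N_0 = 5
N_1 = 5 + 5^2 = 30
N_2 = 5 + 30^2 = 905
N_3 = 5 + 905^2 = 819030
Terms of depth exactly 3: N_3 − N_2 = 819030 − 905 = 818125.

818125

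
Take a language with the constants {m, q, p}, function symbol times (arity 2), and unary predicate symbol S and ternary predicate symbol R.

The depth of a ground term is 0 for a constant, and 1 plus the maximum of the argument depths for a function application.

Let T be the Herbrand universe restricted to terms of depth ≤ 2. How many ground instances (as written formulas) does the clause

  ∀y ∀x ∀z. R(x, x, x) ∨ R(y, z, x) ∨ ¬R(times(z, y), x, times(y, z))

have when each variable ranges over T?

Ground terms of depth ≤ 2:
  Let N_k = |{terms of depth ≤ k}|. Then N_0 = 3 and N_k = 3 + N_{k-1}^2 for k ≥ 1 (one summand per function symbol, arity giving the exponent).
  N_0 = 3
  N_1 = 3 + 3^2 = 12
  N_2 = 3 + 12^2 = 147
So there are 147 ground terms available for substitution.
The body mentions every one of the 3 quantified variables; since ground terms form a free algebra, no two substitutions collapse to the same formula.
Number of ground instances = 147^3 = 3176523.

3176523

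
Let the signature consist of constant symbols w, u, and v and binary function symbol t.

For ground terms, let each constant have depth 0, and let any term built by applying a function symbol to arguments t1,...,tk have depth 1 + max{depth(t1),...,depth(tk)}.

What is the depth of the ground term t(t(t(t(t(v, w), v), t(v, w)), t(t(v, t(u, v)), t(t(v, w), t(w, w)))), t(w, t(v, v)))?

5

depth(t(v, w)) = 1 + max(0, 0) = 1
depth(t(t(v, w), v)) = 1 + max(1, 0) = 2
depth(t(t(t(v, w), v), t(v, w))) = 1 + max(2, 1) = 3
depth(t(u, v)) = 1 + max(0, 0) = 1
depth(t(v, t(u, v))) = 1 + max(0, 1) = 2
depth(t(w, w)) = 1 + max(0, 0) = 1
depth(t(t(v, w), t(w, w))) = 1 + max(1, 1) = 2
depth(t(t(v, t(u, v)), t(t(v, w), t(w, w)))) = 1 + max(2, 2) = 3
depth(t(t(t(t(v, w), v), t(v, w)), t(t(v, t(u, v)), t(t(v, w), t(w, w))))) = 1 + max(3, 3) = 4
depth(t(v, v)) = 1 + max(0, 0) = 1
depth(t(w, t(v, v))) = 1 + max(0, 1) = 2
depth(t(t(t(t(t(v, w), v), t(v, w)), t(t(v, t(u, v)), t(t(v, w), t(w, w)))), t(w, t(v, v)))) = 1 + max(4, 2) = 5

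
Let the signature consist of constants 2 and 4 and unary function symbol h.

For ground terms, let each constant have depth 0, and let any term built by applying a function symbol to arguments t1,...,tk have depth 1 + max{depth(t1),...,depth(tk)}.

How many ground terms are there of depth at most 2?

Count level by level. With function symbols h/1, the terms of depth ≤ k are the 2 constants together with each function applied to depth-≤(k−1) tuples, so N_k = 2 + N_{k-1}.
N_0 = 2
N_1 = 2 + 2 = 4
N_2 = 2 + 4 = 6

6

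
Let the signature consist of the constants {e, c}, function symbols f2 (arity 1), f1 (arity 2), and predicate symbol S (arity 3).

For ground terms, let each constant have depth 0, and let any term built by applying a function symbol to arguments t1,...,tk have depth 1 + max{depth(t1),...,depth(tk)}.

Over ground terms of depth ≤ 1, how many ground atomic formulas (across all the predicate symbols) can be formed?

First count ground terms of depth ≤ 1.
If N_k denotes the number of depth-≤k ground terms, the 2 constants give N_0 = 2, and each function symbol of arity r contributes N_{k-1}^r new terms at level k: N_k = 2 + N_{k-1} + N_{k-1}^2.
N_0 = 2
N_1 = 2 + 2 + 2^2 = 8
Explicitly: e, c, f2(e), f2(c), f1(e, e), f1(e, c), f1(c, e), f1(c, c).
So |H| = 8.
For each predicate symbol, the number of ground atoms is |H| raised to its arity; summing:
  S: 8^3 = 512
Total ground atoms: 512.

512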